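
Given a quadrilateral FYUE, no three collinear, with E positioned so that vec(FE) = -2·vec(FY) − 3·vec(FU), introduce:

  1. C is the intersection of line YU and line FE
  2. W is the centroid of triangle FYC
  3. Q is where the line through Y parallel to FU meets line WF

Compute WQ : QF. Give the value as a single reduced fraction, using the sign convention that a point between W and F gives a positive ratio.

WQ:QF = -8/15

Work in coordinates with F = (0, 0), Y = (1, 0), U = (0, 1), E = (-2, -3).
1. C is the intersection of line YU and line FE ⇒ C = (2/5, 3/5)
2. W is the centroid of triangle FYC ⇒ W = (7/15, 1/5)
3. Q is where the line through Y parallel to FU meets line WF ⇒ Q = (1, 3/7)
Q = W + t·(F−W) with t = -8/7, so WQ:QF = t:(1−t) = -8/7:15/7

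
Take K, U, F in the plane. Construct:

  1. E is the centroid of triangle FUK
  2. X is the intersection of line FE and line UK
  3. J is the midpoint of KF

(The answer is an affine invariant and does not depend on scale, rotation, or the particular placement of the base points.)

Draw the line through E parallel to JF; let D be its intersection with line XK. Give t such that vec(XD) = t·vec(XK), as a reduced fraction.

Choose coordinates K = (0, 0), U = (1, 0), F = (0, 1).
1. E is the centroid of triangle FUK ⇒ E = (1/3, 1/3)
2. X is the intersection of line FE and line UK ⇒ X = (1/2, 0)
3. J is the midpoint of KF ⇒ J = (0, 1/2)
through E parallel to JF: direction (0, 1/2); meets XK at D = (1/3, 0)
D = X + t·(K−X) with t = 1/3

t = 1/3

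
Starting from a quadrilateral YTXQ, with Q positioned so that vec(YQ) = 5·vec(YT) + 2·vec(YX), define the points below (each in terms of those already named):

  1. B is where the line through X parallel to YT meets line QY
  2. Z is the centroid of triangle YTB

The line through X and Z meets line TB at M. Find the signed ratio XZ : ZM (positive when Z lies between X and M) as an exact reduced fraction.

Set Y = (0, 0), T = (1, 0), X = (0, 1), Q = (5, 2); any affine frame gives the same invariant.
1. B is where the line through X parallel to YT meets line QY ⇒ B = (5/2, 1)
2. Z is the centroid of triangle YTB ⇒ Z = (7/6, 1/3)
line XZ meets TB at M = (35/26, 3/13)
Z = X + t·(M−X) with t = 13/15, so XZ:ZM = 13/15:2/15

XZ:ZM = 13/2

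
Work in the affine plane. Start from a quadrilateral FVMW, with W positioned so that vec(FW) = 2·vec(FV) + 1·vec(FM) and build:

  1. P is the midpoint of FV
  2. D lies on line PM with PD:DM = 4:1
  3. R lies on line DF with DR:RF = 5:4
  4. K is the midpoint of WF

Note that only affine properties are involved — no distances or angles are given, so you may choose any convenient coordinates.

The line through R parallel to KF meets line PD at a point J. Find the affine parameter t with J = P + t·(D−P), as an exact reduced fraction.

t = 7/12

Assign F = (0, 0), V = (1, 0), M = (0, 1), W = (2, 1) — the answer is frame-independent, so this choice is without loss of generality.
1. P is the midpoint of FV ⇒ P = (1/2, 0)
2. D lies on line PM with PD:DM = 4:1 ⇒ D = (1/10, 4/5)
3. R lies on line DF with DR:RF = 5:4 ⇒ R = (2/45, 16/45)
4. K is the midpoint of WF ⇒ K = (1, 1/2)
through R parallel to KF: direction (-1, -1/2); meets PD at J = (4/15, 7/15)
J = P + t·(D−P) with t = 7/12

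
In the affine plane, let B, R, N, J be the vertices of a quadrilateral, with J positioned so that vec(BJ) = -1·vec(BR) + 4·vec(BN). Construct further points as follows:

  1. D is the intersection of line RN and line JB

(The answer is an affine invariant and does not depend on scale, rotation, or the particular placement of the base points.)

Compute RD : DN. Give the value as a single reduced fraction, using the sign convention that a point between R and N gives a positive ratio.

Work in coordinates with B = (0, 0), R = (1, 0), N = (0, 1), J = (-1, 4).
1. D is the intersection of line RN and line JB ⇒ D = (-1/3, 4/3)
D = R + t·(N−R) with t = 4/3, so RD:DN = t:(1−t) = 4/3:-1/3

RD:DN = -4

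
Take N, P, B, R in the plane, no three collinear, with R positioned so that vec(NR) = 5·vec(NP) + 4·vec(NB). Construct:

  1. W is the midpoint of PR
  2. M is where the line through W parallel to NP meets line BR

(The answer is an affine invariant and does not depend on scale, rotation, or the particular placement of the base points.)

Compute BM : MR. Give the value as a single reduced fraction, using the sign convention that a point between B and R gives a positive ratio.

BM:MR = 1/2

Work in coordinates with N = (0, 0), P = (1, 0), B = (0, 1), R = (5, 4).
1. W is the midpoint of PR ⇒ W = (3, 2)
2. M is where the line through W parallel to NP meets line BR ⇒ M = (5/3, 2)
M = B + t·(R−B) with t = 1/3, so BM:MR = t:(1−t) = 1/3:2/3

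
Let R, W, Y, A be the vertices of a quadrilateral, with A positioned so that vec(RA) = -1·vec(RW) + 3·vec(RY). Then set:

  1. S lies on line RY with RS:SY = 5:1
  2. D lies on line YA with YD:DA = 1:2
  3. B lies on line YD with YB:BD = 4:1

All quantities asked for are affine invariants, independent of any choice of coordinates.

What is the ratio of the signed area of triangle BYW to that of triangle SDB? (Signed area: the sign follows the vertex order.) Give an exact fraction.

Work in coordinates with R = (0, 0), W = (1, 0), Y = (0, 1), A = (-1, 3).
1. S lies on line RY with RS:SY = 5:1 ⇒ S = (0, 5/6)
2. D lies on line YA with YD:DA = 1:2 ⇒ D = (-1/3, 5/3)
3. B lies on line YD with YB:BD = 4:1 ⇒ B = (-4/15, 23/15)
2·[BYW] = 4/15, 2·[SDB] = -1/90
[BYW]:[SDB] = 4/15:-1/90 = -24

[BYW]:[SDB] = -24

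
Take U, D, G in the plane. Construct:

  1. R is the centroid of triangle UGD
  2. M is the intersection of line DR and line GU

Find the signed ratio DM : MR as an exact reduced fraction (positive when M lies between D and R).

DM:MR = -3

Choose coordinates U = (0, 0), D = (1, 0), G = (0, 1).
1. R is the centroid of triangle UGD ⇒ R = (1/3, 1/3)
2. M is the intersection of line DR and line GU ⇒ M = (0, 1/2)
M = D + t·(R−D) with t = 3/2, so DM:MR = t:(1−t) = 3/2:-1/2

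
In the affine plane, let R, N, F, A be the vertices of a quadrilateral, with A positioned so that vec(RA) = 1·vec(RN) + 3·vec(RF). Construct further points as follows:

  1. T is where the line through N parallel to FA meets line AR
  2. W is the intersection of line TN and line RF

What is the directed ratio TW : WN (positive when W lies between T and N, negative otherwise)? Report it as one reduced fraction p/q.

TW:WN = 2

Set R = (0, 0), N = (1, 0), F = (0, 1), A = (1, 3); any affine frame gives the same invariant.
1. T is where the line through N parallel to FA meets line AR ⇒ T = (-2, -6)
2. W is the intersection of line TN and line RF ⇒ W = (0, -2)
W = T + t·(N−T) with t = 2/3, so TW:WN = t:(1−t) = 2/3:1/3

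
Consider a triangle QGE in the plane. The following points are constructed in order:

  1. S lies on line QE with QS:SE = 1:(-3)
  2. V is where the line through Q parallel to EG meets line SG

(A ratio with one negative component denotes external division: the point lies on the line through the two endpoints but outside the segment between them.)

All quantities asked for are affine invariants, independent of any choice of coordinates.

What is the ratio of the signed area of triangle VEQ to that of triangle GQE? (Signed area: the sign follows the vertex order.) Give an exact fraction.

[VEQ]:[GQE] = -1/3

Work in coordinates with Q = (0, 0), G = (1, 0), E = (0, 1).
1. S lies on line QE with QS:SE = 1:(-3) ⇒ S = (0, -1/2)
2. V is where the line through Q parallel to EG meets line SG ⇒ V = (1/3, -1/3)
2·[VEQ] = 1/3, 2·[GQE] = -1
[VEQ]:[GQE] = 1/3:-1 = -1/3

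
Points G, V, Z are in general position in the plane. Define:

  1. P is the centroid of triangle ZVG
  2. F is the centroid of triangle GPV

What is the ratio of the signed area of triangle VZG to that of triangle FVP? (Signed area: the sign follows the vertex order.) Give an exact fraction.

[VZG]:[FVP] = 9

Choose coordinates G = (0, 0), V = (1, 0), Z = (0, 1).
1. P is the centroid of triangle ZVG ⇒ P = (1/3, 1/3)
2. F is the centroid of triangle GPV ⇒ F = (4/9, 1/9)
2·[VZG] = 1, 2·[FVP] = 1/9
[VZG]:[FVP] = 1:1/9 = 9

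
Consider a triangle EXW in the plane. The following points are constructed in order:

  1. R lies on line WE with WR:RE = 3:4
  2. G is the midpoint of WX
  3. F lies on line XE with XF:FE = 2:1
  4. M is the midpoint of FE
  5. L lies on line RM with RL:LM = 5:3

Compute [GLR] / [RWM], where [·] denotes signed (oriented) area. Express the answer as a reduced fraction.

Assign E = (0, 0), X = (1, 0), W = (0, 1) — the answer is frame-independent, so this choice is without loss of generality.
1. R lies on line WE with WR:RE = 3:4 ⇒ R = (0, 4/7)
2. G is the midpoint of WX ⇒ G = (1/2, 1/2)
3. F lies on line XE with XF:FE = 2:1 ⇒ F = (1/3, 0)
4. M is the midpoint of FE ⇒ M = (1/6, 0)
5. L lies on line RM with RL:LM = 5:3 ⇒ L = (5/48, 3/14)
2·[GLR] = -115/672, 2·[RWM] = -1/14
[GLR]:[RWM] = -115/672:-1/14 = 115/48

[GLR]:[RWM] = 115/48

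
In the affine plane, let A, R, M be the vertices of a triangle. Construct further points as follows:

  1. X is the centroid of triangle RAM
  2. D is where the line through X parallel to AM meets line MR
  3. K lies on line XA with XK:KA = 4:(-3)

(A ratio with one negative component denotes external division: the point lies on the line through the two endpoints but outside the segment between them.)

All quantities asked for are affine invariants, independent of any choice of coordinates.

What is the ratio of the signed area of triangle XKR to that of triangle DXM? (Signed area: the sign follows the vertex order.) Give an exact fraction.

[XKR]:[DXM] = -12

Set A = (0, 0), R = (1, 0), M = (0, 1); any affine frame gives the same invariant.
1. X is the centroid of triangle RAM ⇒ X = (1/3, 1/3)
2. D is where the line through X parallel to AM meets line MR ⇒ D = (1/3, 2/3)
3. K lies on line XA with XK:KA = 4:(-3) ⇒ K = (-1, -1)
2·[XKR] = 4/3, 2·[DXM] = -1/9
[XKR]:[DXM] = 4/3:-1/9 = -12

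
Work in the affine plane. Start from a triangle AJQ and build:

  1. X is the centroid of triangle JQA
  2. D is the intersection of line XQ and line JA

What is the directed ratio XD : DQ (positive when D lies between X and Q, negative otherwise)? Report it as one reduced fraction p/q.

XD:DQ = -1/3

Assign A = (0, 0), J = (1, 0), Q = (0, 1) — the answer is frame-independent, so this choice is without loss of generality.
1. X is the centroid of triangle JQA ⇒ X = (1/3, 1/3)
2. D is the intersection of line XQ and line JA ⇒ D = (1/2, 0)
D = X + t·(Q−X) with t = -1/2, so XD:DQ = t:(1−t) = -1/2:3/2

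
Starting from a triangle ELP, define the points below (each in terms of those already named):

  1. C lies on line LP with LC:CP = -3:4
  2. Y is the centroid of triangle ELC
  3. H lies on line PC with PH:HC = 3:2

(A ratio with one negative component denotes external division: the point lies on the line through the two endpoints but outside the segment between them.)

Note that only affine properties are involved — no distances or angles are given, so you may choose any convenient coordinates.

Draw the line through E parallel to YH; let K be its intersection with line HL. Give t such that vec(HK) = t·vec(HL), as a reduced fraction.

t = 1/7

Set E = (0, 0), L = (1, 0), P = (0, 1); any affine frame gives the same invariant.
1. C lies on line LP with LC:CP = -3:4 ⇒ C = (4, -3)
2. Y is the centroid of triangle ELC ⇒ Y = (5/3, -1)
3. H lies on line PC with PH:HC = 3:2 ⇒ H = (12/5, -7/5)
through E parallel to YH: direction (11/15, -2/5); meets HL at K = (11/5, -6/5)
K = H + t·(L−H) with t = 1/7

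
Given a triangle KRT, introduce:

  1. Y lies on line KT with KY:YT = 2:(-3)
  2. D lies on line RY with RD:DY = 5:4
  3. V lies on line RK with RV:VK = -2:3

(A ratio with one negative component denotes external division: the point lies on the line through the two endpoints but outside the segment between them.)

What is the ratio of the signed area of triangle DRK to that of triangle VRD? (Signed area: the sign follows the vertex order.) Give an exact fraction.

[DRK]:[VRD] = 1/2

Set K = (0, 0), R = (1, 0), T = (0, 1); any affine frame gives the same invariant.
1. Y lies on line KT with KY:YT = 2:(-3) ⇒ Y = (0, -2)
2. D lies on line RY with RD:DY = 5:4 ⇒ D = (4/9, -10/9)
3. V lies on line RK with RV:VK = -2:3 ⇒ V = (3, 0)
2·[DRK] = 10/9, 2·[VRD] = 20/9
[DRK]:[VRD] = 10/9:20/9 = 1/2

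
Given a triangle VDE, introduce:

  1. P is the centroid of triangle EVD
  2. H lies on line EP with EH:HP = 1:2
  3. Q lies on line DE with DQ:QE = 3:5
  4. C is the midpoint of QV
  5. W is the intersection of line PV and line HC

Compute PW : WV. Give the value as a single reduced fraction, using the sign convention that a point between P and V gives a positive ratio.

PW:WV = 3/16

Assign V = (0, 0), D = (1, 0), E = (0, 1) — the answer is frame-independent, so this choice is without loss of generality.
1. P is the centroid of triangle EVD ⇒ P = (1/3, 1/3)
2. H lies on line EP with EH:HP = 1:2 ⇒ H = (1/9, 7/9)
3. Q lies on line DE with DQ:QE = 3:5 ⇒ Q = (5/8, 3/8)
4. C is the midpoint of QV ⇒ C = (5/16, 3/16)
5. W is the intersection of line PV and line HC ⇒ W = (16/57, 16/57)
W = P + t·(V−P) with t = 3/19, so PW:WV = t:(1−t) = 3/19:16/19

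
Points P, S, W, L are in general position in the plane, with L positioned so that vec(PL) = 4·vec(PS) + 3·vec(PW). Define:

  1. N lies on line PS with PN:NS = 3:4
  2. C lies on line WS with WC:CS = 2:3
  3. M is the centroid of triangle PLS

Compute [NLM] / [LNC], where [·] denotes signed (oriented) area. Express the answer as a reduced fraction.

Choose coordinates P = (0, 0), S = (1, 0), W = (0, 1), L = (4, 3).
1. N lies on line PS with PN:NS = 3:4 ⇒ N = (3/7, 0)
2. C lies on line WS with WC:CS = 2:3 ⇒ C = (2/5, 3/5)
3. M is the centroid of triangle PLS ⇒ M = (5/3, 1)
2·[NLM] = -1/7, 2·[LNC] = -78/35
[NLM]:[LNC] = -1/7:-78/35 = 5/78

[NLM]:[LNC] = 5/78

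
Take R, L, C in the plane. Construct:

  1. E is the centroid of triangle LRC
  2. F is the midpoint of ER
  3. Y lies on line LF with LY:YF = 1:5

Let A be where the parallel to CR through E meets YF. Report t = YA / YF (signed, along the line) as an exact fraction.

Set R = (0, 0), L = (1, 0), C = (0, 1); any affine frame gives the same invariant.
1. E is the centroid of triangle LRC ⇒ E = (1/3, 1/3)
2. F is the midpoint of ER ⇒ F = (1/6, 1/6)
3. Y lies on line LF with LY:YF = 1:5 ⇒ Y = (31/36, 1/36)
through E parallel to CR: direction (0, -1); meets YF at A = (1/3, 2/15)
A = Y + t·(F−Y) with t = 19/25

t = 19/25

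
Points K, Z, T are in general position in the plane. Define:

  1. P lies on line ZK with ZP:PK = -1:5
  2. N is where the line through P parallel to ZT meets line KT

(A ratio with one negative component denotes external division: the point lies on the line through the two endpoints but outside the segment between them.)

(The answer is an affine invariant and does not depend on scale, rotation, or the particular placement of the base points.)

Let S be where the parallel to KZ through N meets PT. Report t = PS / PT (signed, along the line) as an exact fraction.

t = 5/4

Assign K = (0, 0), Z = (1, 0), T = (0, 1) — the answer is frame-independent, so this choice is without loss of generality.
1. P lies on line ZK with ZP:PK = -1:5 ⇒ P = (5/4, 0)
2. N is where the line through P parallel to ZT meets line KT ⇒ N = (0, 5/4)
through N parallel to KZ: direction (1, 0); meets PT at S = (-5/16, 5/4)
S = P + t·(T−P) with t = 5/4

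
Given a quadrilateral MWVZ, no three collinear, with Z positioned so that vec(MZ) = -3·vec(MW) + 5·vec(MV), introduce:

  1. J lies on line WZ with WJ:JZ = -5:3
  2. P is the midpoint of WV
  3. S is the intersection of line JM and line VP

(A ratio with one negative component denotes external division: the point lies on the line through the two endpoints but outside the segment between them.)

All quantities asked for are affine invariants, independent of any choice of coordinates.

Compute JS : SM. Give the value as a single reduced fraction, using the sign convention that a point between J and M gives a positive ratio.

JS:SM = 5/2

Work in coordinates with M = (0, 0), W = (1, 0), V = (0, 1), Z = (-3, 5).
1. J lies on line WZ with WJ:JZ = -5:3 ⇒ J = (-9, 25/2)
2. P is the midpoint of WV ⇒ P = (1/2, 1/2)
3. S is the intersection of line JM and line VP ⇒ S = (-18/7, 25/7)
S = J + t·(M−J) with t = 5/7, so JS:SM = t:(1−t) = 5/7:2/7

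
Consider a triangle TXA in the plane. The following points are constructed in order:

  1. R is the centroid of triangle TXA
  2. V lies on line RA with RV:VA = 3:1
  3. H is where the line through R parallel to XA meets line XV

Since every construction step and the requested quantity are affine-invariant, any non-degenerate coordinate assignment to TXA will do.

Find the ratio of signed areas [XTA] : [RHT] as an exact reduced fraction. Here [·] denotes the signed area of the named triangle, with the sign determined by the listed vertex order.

Assign T = (0, 0), X = (1, 0), A = (0, 1) — the answer is frame-independent, so this choice is without loss of generality.
1. R is the centroid of triangle TXA ⇒ R = (1/3, 1/3)
2. V lies on line RA with RV:VA = 3:1 ⇒ V = (1/12, 5/6)
3. H is where the line through R parallel to XA meets line XV ⇒ H = (-8/3, 10/3)
2·[XTA] = -1, 2·[RHT] = 2
[XTA]:[RHT] = -1:2 = -1/2

[XTA]:[RHT] = -1/2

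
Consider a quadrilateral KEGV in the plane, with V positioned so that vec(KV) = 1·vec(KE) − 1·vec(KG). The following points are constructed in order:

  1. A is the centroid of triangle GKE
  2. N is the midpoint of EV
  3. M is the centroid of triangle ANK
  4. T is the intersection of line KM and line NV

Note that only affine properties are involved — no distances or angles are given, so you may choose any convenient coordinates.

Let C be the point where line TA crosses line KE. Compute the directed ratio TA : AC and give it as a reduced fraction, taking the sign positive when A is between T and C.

Choose coordinates K = (0, 0), E = (1, 0), G = (0, 1), V = (1, -1).
1. A is the centroid of triangle GKE ⇒ A = (1/3, 1/3)
2. N is the midpoint of EV ⇒ N = (1, -1/2)
3. M is the centroid of triangle ANK ⇒ M = (4/9, -1/18)
4. T is the intersection of line KM and line NV ⇒ T = (1, -1/8)
line TA meets KE at C = (9/11, 0)
A = T + t·(C−T) with t = 11/3, so TA:AC = 11/3:-8/3

TA:AC = -11/8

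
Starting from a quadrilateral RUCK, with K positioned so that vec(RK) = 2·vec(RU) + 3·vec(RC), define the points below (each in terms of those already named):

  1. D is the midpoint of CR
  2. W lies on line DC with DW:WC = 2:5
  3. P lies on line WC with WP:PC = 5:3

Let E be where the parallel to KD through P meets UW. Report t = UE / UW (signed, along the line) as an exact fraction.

t = 237/212

Choose coordinates R = (0, 0), U = (1, 0), C = (0, 1), K = (2, 3).
1. D is the midpoint of CR ⇒ D = (0, 1/2)
2. W lies on line DC with DW:WC = 2:5 ⇒ W = (0, 9/14)
3. P lies on line WC with WP:PC = 5:3 ⇒ P = (0, 97/112)
through P parallel to KD: direction (-2, -5/2); meets UW at E = (-25/212, 2133/2968)
E = U + t·(W−U) with t = 237/212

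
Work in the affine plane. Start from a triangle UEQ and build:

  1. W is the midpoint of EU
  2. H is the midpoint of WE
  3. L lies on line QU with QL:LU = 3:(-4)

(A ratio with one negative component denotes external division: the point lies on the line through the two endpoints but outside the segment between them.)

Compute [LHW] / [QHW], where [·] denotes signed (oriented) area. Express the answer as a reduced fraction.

[LHW]:[QHW] = 4

Work in coordinates with U = (0, 0), E = (1, 0), Q = (0, 1).
1. W is the midpoint of EU ⇒ W = (1/2, 0)
2. H is the midpoint of WE ⇒ H = (3/4, 0)
3. L lies on line QU with QL:LU = 3:(-4) ⇒ L = (0, 4)
2·[LHW] = -1, 2·[QHW] = -1/4
[LHW]:[QHW] = -1:-1/4 = 4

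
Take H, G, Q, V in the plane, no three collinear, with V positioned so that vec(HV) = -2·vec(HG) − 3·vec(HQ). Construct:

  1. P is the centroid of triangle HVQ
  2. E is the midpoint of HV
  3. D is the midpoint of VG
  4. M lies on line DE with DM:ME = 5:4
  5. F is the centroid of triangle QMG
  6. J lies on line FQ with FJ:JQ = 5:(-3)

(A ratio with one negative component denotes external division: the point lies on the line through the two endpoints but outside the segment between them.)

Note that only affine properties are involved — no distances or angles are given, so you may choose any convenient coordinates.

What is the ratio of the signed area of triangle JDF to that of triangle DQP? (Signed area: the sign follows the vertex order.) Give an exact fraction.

Assign H = (0, 0), G = (1, 0), Q = (0, 1), V = (-2, -3) — the answer is frame-independent, so this choice is without loss of generality.
1. P is the centroid of triangle HVQ ⇒ P = (-2/3, -2/3)
2. E is the midpoint of HV ⇒ E = (-1, -3/2)
3. D is the midpoint of VG ⇒ D = (-1/2, -3/2)
4. M lies on line DE with DM:ME = 5:4 ⇒ M = (-7/9, -3/2)
5. F is the centroid of triangle QMG ⇒ F = (2/27, -1/6)
6. J lies on line FQ with FJ:JQ = 5:(-3) ⇒ J = (-1/9, 11/4)
2·[JDF] = 415/216, 2·[DQP] = 5/6
[JDF]:[DQP] = 415/216:5/6 = 83/36

[JDF]:[DQP] = 83/36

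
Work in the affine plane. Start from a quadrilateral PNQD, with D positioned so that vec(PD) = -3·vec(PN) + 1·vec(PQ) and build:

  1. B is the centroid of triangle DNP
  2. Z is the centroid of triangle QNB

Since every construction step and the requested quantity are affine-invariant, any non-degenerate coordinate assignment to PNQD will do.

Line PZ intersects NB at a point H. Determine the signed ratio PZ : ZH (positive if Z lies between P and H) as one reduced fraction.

PZ:ZH = -7/4

Assign P = (0, 0), N = (1, 0), Q = (0, 1), D = (-3, 1) — the answer is frame-independent, so this choice is without loss of generality.
1. B is the centroid of triangle DNP ⇒ B = (-2/3, 1/3)
2. Z is the centroid of triangle QNB ⇒ Z = (1/9, 4/9)
line PZ meets NB at H = (1/21, 4/21)
Z = P + t·(H−P) with t = 7/3, so PZ:ZH = 7/3:-4/3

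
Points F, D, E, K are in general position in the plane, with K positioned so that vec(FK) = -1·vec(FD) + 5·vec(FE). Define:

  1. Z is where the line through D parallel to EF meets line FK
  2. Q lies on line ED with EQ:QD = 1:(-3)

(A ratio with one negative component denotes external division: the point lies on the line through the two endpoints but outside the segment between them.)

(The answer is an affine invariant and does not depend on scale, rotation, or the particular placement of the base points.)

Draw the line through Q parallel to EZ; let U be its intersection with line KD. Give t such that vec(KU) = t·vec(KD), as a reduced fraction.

Choose coordinates F = (0, 0), D = (1, 0), E = (0, 1), K = (-1, 5).
1. Z is where the line through D parallel to EF meets line FK ⇒ Z = (1, -5)
2. Q lies on line ED with EQ:QD = 1:(-3) ⇒ Q = (-1/2, 3/2)
through Q parallel to EZ: direction (1, -6); meets KD at U = (-8/7, 75/14)
U = K + t·(D−K) with t = -1/14

t = -1/14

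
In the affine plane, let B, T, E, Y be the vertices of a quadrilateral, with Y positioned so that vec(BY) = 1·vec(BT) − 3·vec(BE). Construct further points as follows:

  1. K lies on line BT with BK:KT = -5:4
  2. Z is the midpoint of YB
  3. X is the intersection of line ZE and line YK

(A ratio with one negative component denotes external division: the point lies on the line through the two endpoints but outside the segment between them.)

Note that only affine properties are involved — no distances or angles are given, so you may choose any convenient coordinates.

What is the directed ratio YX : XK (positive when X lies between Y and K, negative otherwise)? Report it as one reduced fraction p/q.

YX:XK = -1/24

Choose coordinates B = (0, 0), T = (1, 0), E = (0, 1), Y = (1, -3).
1. K lies on line BT with BK:KT = -5:4 ⇒ K = (5, 0)
2. Z is the midpoint of YB ⇒ Z = (1/2, -3/2)
3. X is the intersection of line ZE and line YK ⇒ X = (19/23, -72/23)
X = Y + t·(K−Y) with t = -1/23, so YX:XK = t:(1−t) = -1/23:24/23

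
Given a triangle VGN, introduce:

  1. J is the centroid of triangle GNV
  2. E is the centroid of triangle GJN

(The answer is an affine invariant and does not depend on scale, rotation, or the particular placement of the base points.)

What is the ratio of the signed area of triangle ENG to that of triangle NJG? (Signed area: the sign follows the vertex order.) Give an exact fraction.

Assign V = (0, 0), G = (1, 0), N = (0, 1) — the answer is frame-independent, so this choice is without loss of generality.
1. J is the centroid of triangle GNV ⇒ J = (1/3, 1/3)
2. E is the centroid of triangle GJN ⇒ E = (4/9, 4/9)
2·[ENG] = -1/9, 2·[NJG] = 1/3
[ENG]:[NJG] = -1/9:1/3 = -1/3

[ENG]:[NJG] = -1/3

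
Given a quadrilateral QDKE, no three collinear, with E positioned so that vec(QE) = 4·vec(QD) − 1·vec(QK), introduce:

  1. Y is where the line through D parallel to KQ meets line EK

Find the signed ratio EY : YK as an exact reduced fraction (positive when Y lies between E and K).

Assign Q = (0, 0), D = (1, 0), K = (0, 1), E = (4, -1) — the answer is frame-independent, so this choice is without loss of generality.
1. Y is where the line through D parallel to KQ meets line EK ⇒ Y = (1, 1/2)
Y = E + t·(K−E) with t = 3/4, so EY:YK = t:(1−t) = 3/4:1/4

EY:YK = 3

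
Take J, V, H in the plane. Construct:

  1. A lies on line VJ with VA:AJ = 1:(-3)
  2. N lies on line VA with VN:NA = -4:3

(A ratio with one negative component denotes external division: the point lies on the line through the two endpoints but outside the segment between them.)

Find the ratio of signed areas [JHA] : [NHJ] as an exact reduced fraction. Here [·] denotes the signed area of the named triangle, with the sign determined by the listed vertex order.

[JHA]:[NHJ] = -1/2

Set J = (0, 0), V = (1, 0), H = (0, 1); any affine frame gives the same invariant.
1. A lies on line VJ with VA:AJ = 1:(-3) ⇒ A = (3/2, 0)
2. N lies on line VA with VN:NA = -4:3 ⇒ N = (3, 0)
2·[JHA] = -3/2, 2·[NHJ] = 3
[JHA]:[NHJ] = -3/2:3 = -1/2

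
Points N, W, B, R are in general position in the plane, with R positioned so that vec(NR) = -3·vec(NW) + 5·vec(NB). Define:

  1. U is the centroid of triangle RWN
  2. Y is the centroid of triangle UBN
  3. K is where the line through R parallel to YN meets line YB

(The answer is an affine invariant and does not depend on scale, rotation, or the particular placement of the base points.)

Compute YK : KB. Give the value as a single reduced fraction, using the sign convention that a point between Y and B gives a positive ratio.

YK:KB = -7/8

Choose coordinates N = (0, 0), W = (1, 0), B = (0, 1), R = (-3, 5).
1. U is the centroid of triangle RWN ⇒ U = (-2/3, 5/3)
2. Y is the centroid of triangle UBN ⇒ Y = (-2/9, 8/9)
3. K is where the line through R parallel to YN meets line YB ⇒ K = (-16/9, 1/9)
K = Y + t·(B−Y) with t = -7, so YK:KB = t:(1−t) = -7:8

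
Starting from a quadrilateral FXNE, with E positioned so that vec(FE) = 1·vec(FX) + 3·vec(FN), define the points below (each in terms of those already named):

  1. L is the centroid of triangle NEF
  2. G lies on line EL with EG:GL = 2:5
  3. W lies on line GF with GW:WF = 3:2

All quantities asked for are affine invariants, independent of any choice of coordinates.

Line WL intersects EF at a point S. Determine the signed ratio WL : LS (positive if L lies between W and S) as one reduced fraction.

Assign F = (0, 0), X = (1, 0), N = (0, 1), E = (1, 3) — the answer is frame-independent, so this choice is without loss of generality.
1. L is the centroid of triangle NEF ⇒ L = (1/3, 4/3)
2. G lies on line EL with EG:GL = 2:5 ⇒ G = (17/21, 53/21)
3. W lies on line GF with GW:WF = 3:2 ⇒ W = (34/105, 106/105)
line WL meets EF at S = (10/31, 30/31)
L = W + t·(S−W) with t = -31/4, so WL:LS = -31/4:35/4

WL:LS = -31/35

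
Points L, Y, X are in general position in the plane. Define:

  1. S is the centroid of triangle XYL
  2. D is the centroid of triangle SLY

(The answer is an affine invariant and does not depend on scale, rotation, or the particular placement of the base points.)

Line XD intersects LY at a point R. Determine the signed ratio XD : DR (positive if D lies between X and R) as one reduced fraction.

XD:DR = 8

Set L = (0, 0), Y = (1, 0), X = (0, 1); any affine frame gives the same invariant.
1. S is the centroid of triangle XYL ⇒ S = (1/3, 1/3)
2. D is the centroid of triangle SLY ⇒ D = (4/9, 1/9)
line XD meets LY at R = (1/2, 0)
D = X + t·(R−X) with t = 8/9, so XD:DR = 8/9:1/9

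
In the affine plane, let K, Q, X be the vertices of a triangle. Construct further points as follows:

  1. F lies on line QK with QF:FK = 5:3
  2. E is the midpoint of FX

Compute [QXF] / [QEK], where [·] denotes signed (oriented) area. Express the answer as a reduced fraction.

[QXF]:[QEK] = 5/4

Work in coordinates with K = (0, 0), Q = (1, 0), X = (0, 1).
1. F lies on line QK with QF:FK = 5:3 ⇒ F = (3/8, 0)
2. E is the midpoint of FX ⇒ E = (3/16, 1/2)
2·[QXF] = 5/8, 2·[QEK] = 1/2
[QXF]:[QEK] = 5/8:1/2 = 5/4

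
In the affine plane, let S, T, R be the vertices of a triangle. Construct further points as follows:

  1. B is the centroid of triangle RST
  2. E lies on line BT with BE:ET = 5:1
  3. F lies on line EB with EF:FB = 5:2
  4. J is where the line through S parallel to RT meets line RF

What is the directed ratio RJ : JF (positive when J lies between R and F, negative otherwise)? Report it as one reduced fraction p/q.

Set S = (0, 0), T = (1, 0), R = (0, 1); any affine frame gives the same invariant.
1. B is the centroid of triangle RST ⇒ B = (1/3, 1/3)
2. E lies on line BT with BE:ET = 5:1 ⇒ E = (8/9, 1/18)
3. F lies on line EB with EF:FB = 5:2 ⇒ F = (31/63, 16/63)
4. J is where the line through S parallel to RT meets line RF ⇒ J = (31/16, -31/16)
J = R + t·(F−R) with t = 63/16, so RJ:JF = t:(1−t) = 63/16:-47/16

RJ:JF = -63/47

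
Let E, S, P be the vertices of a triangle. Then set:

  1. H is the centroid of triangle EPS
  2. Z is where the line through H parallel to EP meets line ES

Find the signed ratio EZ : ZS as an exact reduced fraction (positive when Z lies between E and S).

EZ:ZS = 1/2

Set E = (0, 0), S = (1, 0), P = (0, 1); any affine frame gives the same invariant.
1. H is the centroid of triangle EPS ⇒ H = (1/3, 1/3)
2. Z is where the line through H parallel to EP meets line ES ⇒ Z = (1/3, 0)
Z = E + t·(S−E) with t = 1/3, so EZ:ZS = t:(1−t) = 1/3:2/3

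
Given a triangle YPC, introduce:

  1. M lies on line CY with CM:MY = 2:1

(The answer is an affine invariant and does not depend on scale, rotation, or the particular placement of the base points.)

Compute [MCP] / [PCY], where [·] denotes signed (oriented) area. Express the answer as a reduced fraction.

Set Y = (0, 0), P = (1, 0), C = (0, 1); any affine frame gives the same invariant.
1. M lies on line CY with CM:MY = 2:1 ⇒ M = (0, 1/3)
2·[MCP] = -2/3, 2·[PCY] = 1
[MCP]:[PCY] = -2/3:1 = -2/3

[MCP]:[PCY] = -2/3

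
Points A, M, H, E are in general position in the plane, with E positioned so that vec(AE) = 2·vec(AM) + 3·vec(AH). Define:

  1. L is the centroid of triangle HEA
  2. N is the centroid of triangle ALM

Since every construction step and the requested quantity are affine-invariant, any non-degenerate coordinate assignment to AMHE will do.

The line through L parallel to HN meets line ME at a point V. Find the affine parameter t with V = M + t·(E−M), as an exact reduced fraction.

Work in coordinates with A = (0, 0), M = (1, 0), H = (0, 1), E = (2, 3).
1. L is the centroid of triangle HEA ⇒ L = (2/3, 4/3)
2. N is the centroid of triangle ALM ⇒ N = (5/9, 4/9)
through L parallel to HN: direction (5/9, -5/9); meets ME at V = (5/4, 3/4)
V = M + t·(E−M) with t = 1/4

t = 1/4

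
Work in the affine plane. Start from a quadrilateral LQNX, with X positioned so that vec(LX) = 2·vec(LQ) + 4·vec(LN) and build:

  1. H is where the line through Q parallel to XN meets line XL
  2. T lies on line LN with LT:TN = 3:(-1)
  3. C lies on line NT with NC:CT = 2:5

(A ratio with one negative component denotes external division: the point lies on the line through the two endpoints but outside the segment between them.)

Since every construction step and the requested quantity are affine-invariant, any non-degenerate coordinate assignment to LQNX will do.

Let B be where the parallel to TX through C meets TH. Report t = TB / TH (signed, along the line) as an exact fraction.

Choose coordinates L = (0, 0), Q = (1, 0), N = (0, 1), X = (2, 4).
1. H is where the line through Q parallel to XN meets line XL ⇒ H = (-3, -6)
2. T lies on line LN with LT:TN = 3:(-1) ⇒ T = (0, 3/2)
3. C lies on line NT with NC:CT = 2:5 ⇒ C = (0, 8/7)
through C parallel to TX: direction (2, 5/2); meets TH at B = (-2/7, 11/14)
B = T + t·(H−T) with t = 2/21

t = 2/21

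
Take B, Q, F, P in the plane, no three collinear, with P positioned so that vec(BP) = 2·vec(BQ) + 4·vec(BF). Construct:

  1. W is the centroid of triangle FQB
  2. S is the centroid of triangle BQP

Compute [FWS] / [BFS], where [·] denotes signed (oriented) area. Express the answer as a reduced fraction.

[FWS]:[BFS] = -7/9

Choose coordinates B = (0, 0), Q = (1, 0), F = (0, 1), P = (2, 4).
1. W is the centroid of triangle FQB ⇒ W = (1/3, 1/3)
2. S is the centroid of triangle BQP ⇒ S = (1, 4/3)
2·[FWS] = 7/9, 2·[BFS] = -1
[FWS]:[BFS] = 7/9:-1 = -7/9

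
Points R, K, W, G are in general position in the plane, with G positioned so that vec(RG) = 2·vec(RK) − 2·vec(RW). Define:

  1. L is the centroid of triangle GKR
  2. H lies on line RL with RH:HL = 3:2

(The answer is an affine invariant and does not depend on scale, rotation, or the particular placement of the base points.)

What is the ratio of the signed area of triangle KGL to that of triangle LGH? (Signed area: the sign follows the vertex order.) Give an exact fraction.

[KGL]:[LGH] = 5/2

Choose coordinates R = (0, 0), K = (1, 0), W = (0, 1), G = (2, -2).
1. L is the centroid of triangle GKR ⇒ L = (1, -2/3)
2. H lies on line RL with RH:HL = 3:2 ⇒ H = (3/5, -2/5)
2·[KGL] = -2/3, 2·[LGH] = -4/15
[KGL]:[LGH] = -2/3:-4/15 = 5/2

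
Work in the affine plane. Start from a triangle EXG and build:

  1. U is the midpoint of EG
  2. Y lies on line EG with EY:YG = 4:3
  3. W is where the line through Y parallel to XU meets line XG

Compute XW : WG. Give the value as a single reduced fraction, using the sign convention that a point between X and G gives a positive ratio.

XW:WG = 1/6

Choose coordinates E = (0, 0), X = (1, 0), G = (0, 1).
1. U is the midpoint of EG ⇒ U = (0, 1/2)
2. Y lies on line EG with EY:YG = 4:3 ⇒ Y = (0, 4/7)
3. W is where the line through Y parallel to XU meets line XG ⇒ W = (6/7, 1/7)
W = X + t·(G−X) with t = 1/7, so XW:WG = t:(1−t) = 1/7:6/7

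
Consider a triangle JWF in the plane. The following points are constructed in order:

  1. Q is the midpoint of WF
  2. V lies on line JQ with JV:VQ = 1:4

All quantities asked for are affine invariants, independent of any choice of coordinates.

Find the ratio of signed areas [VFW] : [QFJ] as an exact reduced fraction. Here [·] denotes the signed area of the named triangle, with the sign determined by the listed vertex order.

[VFW]:[QFJ] = -8/5

Assign J = (0, 0), W = (1, 0), F = (0, 1) — the answer is frame-independent, so this choice is without loss of generality.
1. Q is the midpoint of WF ⇒ Q = (1/2, 1/2)
2. V lies on line JQ with JV:VQ = 1:4 ⇒ V = (1/10, 1/10)
2·[VFW] = -4/5, 2·[QFJ] = 1/2
[VFW]:[QFJ] = -4/5:1/2 = -8/5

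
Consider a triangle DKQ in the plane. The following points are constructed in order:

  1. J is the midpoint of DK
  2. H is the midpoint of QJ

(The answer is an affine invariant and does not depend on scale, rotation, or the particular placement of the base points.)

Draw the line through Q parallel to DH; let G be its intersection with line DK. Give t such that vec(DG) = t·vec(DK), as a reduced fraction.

t = -1/2

Work in coordinates with D = (0, 0), K = (1, 0), Q = (0, 1).
1. J is the midpoint of DK ⇒ J = (1/2, 0)
2. H is the midpoint of QJ ⇒ H = (1/4, 1/2)
through Q parallel to DH: direction (1/4, 1/2); meets DK at G = (-1/2, 0)
G = D + t·(K−D) with t = -1/2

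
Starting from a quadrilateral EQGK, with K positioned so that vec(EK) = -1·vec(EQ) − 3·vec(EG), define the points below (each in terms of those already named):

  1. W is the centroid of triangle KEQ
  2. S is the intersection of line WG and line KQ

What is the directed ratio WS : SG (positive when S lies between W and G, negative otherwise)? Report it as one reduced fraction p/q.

Set E = (0, 0), Q = (1, 0), G = (0, 1), K = (-1, -3); any affine frame gives the same invariant.
1. W is the centroid of triangle KEQ ⇒ W = (0, -1)
2. S is the intersection of line WG and line KQ ⇒ S = (0, -3/2)
S = W + t·(G−W) with t = -1/4, so WS:SG = t:(1−t) = -1/4:5/4

WS:SG = -1/5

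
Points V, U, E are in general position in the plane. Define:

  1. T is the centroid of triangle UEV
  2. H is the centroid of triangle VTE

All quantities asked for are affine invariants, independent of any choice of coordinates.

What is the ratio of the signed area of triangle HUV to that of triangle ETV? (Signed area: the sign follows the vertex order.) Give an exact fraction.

Assign V = (0, 0), U = (1, 0), E = (0, 1) — the answer is frame-independent, so this choice is without loss of generality.
1. T is the centroid of triangle UEV ⇒ T = (1/3, 1/3)
2. H is the centroid of triangle VTE ⇒ H = (1/9, 4/9)
2·[HUV] = -4/9, 2·[ETV] = -1/3
[HUV]:[ETV] = -4/9:-1/3 = 4/3

[HUV]:[ETV] = 4/3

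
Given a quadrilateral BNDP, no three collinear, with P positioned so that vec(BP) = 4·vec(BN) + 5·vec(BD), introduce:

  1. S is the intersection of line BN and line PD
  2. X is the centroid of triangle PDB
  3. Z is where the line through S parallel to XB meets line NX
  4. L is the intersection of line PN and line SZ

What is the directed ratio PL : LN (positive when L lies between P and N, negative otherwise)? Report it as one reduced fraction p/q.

Set B = (0, 0), N = (1, 0), D = (0, 1), P = (4, 5); any affine frame gives the same invariant.
1. S is the intersection of line BN and line PD ⇒ S = (-1, 0)
2. X is the centroid of triangle PDB ⇒ X = (4/3, 2)
3. Z is where the line through S parallel to XB meets line NX ⇒ Z = (5/3, 4)
4. L is the intersection of line PN and line SZ ⇒ L = (19, 30)
L = P + t·(N−P) with t = -5, so PL:LN = t:(1−t) = -5:6

PL:LN = -5/6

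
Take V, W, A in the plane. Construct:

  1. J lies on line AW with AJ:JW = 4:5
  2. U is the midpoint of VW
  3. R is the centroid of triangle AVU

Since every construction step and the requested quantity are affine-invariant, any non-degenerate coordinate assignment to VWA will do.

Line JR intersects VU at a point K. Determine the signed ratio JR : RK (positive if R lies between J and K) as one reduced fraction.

Work in coordinates with V = (0, 0), W = (1, 0), A = (0, 1).
1. J lies on line AW with AJ:JW = 4:5 ⇒ J = (4/9, 5/9)
2. U is the midpoint of VW ⇒ U = (1/2, 0)
3. R is the centroid of triangle AVU ⇒ R = (1/6, 1/3)
line JR meets VU at K = (-1/4, 0)
R = J + t·(K−J) with t = 2/5, so JR:RK = 2/5:3/5

JR:RK = 2/3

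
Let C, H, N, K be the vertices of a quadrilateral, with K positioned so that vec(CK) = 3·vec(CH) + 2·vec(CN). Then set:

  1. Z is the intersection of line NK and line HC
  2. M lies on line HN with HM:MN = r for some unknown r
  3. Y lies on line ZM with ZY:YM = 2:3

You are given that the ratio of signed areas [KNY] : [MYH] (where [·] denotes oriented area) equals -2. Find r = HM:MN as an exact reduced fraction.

r = -1/3

Work in coordinates with C = (0, 0), H = (1, 0), N = (0, 1), K = (3, 2).
1. Z is the intersection of line NK and line HC ⇒ Z = (-3, 0)
2. With HM:MN = r, write λ = r/(r+1) so M = H + λ·(N−H); M is affine-linear in λ
3. Y lies on line ZM with ZY:YM = 2:3 ⇒ Y is an affine combination of earlier points and hence also affine-linear in λ
Every point depending on M is an affine combination of M and λ-independent points, so each such coordinate is linear in λ; the λ² term in each signed area is a multiple of (N−H)×(N−H) = 0, so 2·[KNY] and 2·[MYH] are each linear in λ. Evaluating at λ=0 and λ=1:
  2·[KNY] = -8/5·λ + 8/5,   2·[MYH] = 12/5·λ
So [KNY]:[MYH] = (-8/5·λ + 8/5) / (12/5·λ). Setting this equal to -2:
  -8/5·λ + 8/5 = -2·(12/5·λ)  ⇒  λ = -1/2
Then r = λ/(1−λ) = (-1/2)/(3/2) = -1/3. Check: with r = -1/3, M = (3/2, -1/2) and [KNY]:[MYH] = -2 as required.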